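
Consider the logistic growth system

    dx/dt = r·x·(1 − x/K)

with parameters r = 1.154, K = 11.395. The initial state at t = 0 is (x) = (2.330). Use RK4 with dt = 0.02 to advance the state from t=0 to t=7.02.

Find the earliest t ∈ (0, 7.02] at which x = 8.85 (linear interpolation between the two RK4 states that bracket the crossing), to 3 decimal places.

t = 2.257

t=0.000: state=(2.330)
step 1 (dt=0.02): k1=(2.139), k2=(2.154), k3=(2.154), k4=(2.168); state += dt/6·(k1+2k2+2k3+k4)
t=0.020: state=(2.373)
t=0.040: state=(2.417)
t=0.060: state=(2.461)
continuing one RK4 step at a time; state shown every 25 steps (Δt=0.5):
t=0.500: state=(3.578)
t=1.000: state=(5.117)
t=1.500: state=(6.746)
t=2.000: state=(8.216)
t=2.240: state=(8.810)
next step: t=2.260: state=(8.856) — x has crossed 8.85
linear interpolation between t=2.240 (8.81049) and t=2.260 (8.85632) → t≈2.257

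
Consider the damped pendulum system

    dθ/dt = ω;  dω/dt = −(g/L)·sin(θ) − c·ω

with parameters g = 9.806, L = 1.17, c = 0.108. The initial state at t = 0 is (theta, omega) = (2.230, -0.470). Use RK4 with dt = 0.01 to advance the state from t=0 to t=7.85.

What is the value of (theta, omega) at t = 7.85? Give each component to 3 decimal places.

t=0.000: state=(2.230, -0.470)
step 1 (dt=0.01): k1=(-0.470, -6.574), k2=(-0.503, -6.583), k3=(-0.503, -6.584), k4=(-0.536, -6.593); state += dt/6·(k1+2k2+2k3+k4)
t=0.010: state=(2.225, -0.536)
t=0.020: state=(2.219, -0.602)
t=0.030: state=(2.213, -0.668)
continuing one RK4 step at a time; state shown every 50 steps (Δt=0.5):
t=0.500: state=(1.093, -4.184)
t=1.000: state=(-1.221, -3.635)
t=1.500: state=(-1.993, 0.438)
t=2.000: state=(-0.799, 4.243)
t=2.500: state=(1.315, 2.931)
t=3.000: state=(1.727, -1.231)
t=3.500: state=(0.177, -4.414)
t=4.000: state=(-1.520, -1.579)
t=4.500: state=(-1.262, 2.560)
t=5.000: state=(0.595, 3.719)
t=5.500: state=(1.535, -0.181)
t=6.000: state=(0.469, -3.710)
t=6.500: state=(-1.194, -1.938)
t=7.000: state=(-1.136, 2.118)
t=7.500: state=(0.485, 3.332)
t=7.850: state=(1.268, 0.927)

(theta, omega) = (1.268, 0.927)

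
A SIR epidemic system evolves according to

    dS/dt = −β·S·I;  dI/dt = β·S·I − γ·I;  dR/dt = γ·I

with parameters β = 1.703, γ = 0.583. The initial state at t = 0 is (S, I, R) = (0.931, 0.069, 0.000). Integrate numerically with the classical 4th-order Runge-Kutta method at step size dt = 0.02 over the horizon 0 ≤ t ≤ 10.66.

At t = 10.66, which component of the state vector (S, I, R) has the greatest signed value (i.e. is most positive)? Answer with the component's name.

t=0.000: state=(0.931, 0.069, 0.000)
step 1 (dt=0.02): k1=(-0.109, 0.069, 0.040), k2=(-0.110, 0.070, 0.041), k3=(-0.110, 0.070, 0.041), k4=(-0.111, 0.070, 0.041); state += dt/6·(k1+2k2+2k3+k4)
t=0.020: state=(0.929, 0.070, 0.001)
t=0.040: state=(0.927, 0.072, 0.002)
t=0.060: state=(0.924, 0.073, 0.002)
continuing one RK4 step at a time; state shown every 25 steps (Δt=0.5):
t=0.500: state=(0.863, 0.111, 0.026)
t=1.000: state=(0.768, 0.166, 0.066)
t=1.500: state=(0.649, 0.227, 0.123)
t=2.000: state=(0.523, 0.280, 0.198)
t=2.500: state=(0.406, 0.310, 0.284)
t=3.000: state=(0.311, 0.314, 0.376)
t=3.500: state=(0.239, 0.296, 0.465)
t=4.000: state=(0.188, 0.265, 0.547)
t=4.500: state=(0.153, 0.228, 0.619)
t=5.000: state=(0.128, 0.192, 0.680)
t=5.500: state=(0.110, 0.159, 0.731)
t=6.000: state=(0.097, 0.130, 0.773)
t=6.500: state=(0.088, 0.105, 0.807)
t=7.000: state=(0.081, 0.084, 0.835)
t=7.500: state=(0.076, 0.067, 0.857)
t=8.000: state=(0.072, 0.053, 0.874)
t=8.500: state=(0.070, 0.042, 0.888)
t=9.000: state=(0.067, 0.034, 0.899)
t=9.500: state=(0.066, 0.027, 0.908)
t=10.000: state=(0.064, 0.021, 0.915)
t=10.500: state=(0.063, 0.017, 0.920)
t=10.660: state=(0.063, 0.015, 0.922)
compare at T: S=0.063, I=0.015, R=0.922

largest component: R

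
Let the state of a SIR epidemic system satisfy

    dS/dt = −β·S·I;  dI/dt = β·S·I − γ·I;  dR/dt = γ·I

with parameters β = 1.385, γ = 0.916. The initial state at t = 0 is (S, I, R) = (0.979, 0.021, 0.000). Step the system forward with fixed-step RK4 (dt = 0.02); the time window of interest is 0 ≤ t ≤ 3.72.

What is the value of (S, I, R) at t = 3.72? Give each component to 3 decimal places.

t=0.000: state=(0.979, 0.021, 0.000)
step 1 (dt=0.02): k1=(-0.028, 0.009, 0.019), k2=(-0.029, 0.009, 0.019), k3=(-0.029, 0.009, 0.019), k4=(-0.029, 0.009, 0.019); state += dt/6·(k1+2k2+2k3+k4)
t=0.020: state=(0.978, 0.021, 0.000)
t=0.040: state=(0.978, 0.021, 0.001)
t=0.060: state=(0.977, 0.022, 0.001)
continuing one RK4 step at a time; state shown every 10 steps (Δt=0.2):
t=0.200: state=(0.973, 0.023, 0.004)
t=0.400: state=(0.967, 0.025, 0.008)
t=0.600: state=(0.960, 0.027, 0.013)
t=0.800: state=(0.952, 0.029, 0.018)
t=1.000: state=(0.944, 0.032, 0.024)
t=1.200: state=(0.936, 0.034, 0.030)
t=1.400: state=(0.926, 0.037, 0.037)
t=1.600: state=(0.916, 0.040, 0.044)
t=1.800: state=(0.906, 0.043, 0.051)
t=2.000: state=(0.895, 0.046, 0.059)
t=2.200: state=(0.883, 0.049, 0.068)
t=2.400: state=(0.871, 0.052, 0.077)
t=2.600: state=(0.859, 0.055, 0.087)
t=2.800: state=(0.845, 0.058, 0.097)
t=3.000: state=(0.832, 0.060, 0.108)
t=3.200: state=(0.817, 0.063, 0.119)
t=3.400: state=(0.803, 0.066, 0.131)
t=3.600: state=(0.788, 0.068, 0.143)
t=3.720: state=(0.779, 0.070, 0.151)

(S, I, R) = (0.779, 0.070, 0.151)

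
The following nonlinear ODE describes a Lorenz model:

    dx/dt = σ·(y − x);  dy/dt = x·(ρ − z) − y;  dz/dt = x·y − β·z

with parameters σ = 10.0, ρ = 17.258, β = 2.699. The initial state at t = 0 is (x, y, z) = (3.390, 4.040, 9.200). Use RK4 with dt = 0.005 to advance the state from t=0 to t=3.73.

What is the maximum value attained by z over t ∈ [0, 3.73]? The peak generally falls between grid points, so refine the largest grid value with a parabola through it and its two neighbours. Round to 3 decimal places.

max z = 22.267

t=0.000: state=(3.390, 4.040, 9.200)
step 1 (dt=0.005): k1=(6.500, 23.277, -11.135), k2=(6.919, 23.444, -10.796), k3=(6.913, 23.449, -10.793), k4=(7.327, 23.623, -10.448); state += dt/6·(k1+2k2+2k3+k4)
t=0.005: state=(3.425, 4.157, 9.146)
t=0.010: state=(3.463, 4.276, 9.096)
t=0.015: state=(3.506, 4.397, 9.049)
continuing one RK4 step at a time; state shown every 40 steps (Δt=0.2):
t=0.200: state=(7.350, 10.307, 11.471)
t=0.400: state=(9.693, 7.487, 22.152)
t=0.600: state=(3.935, 2.151, 16.824)
t=0.800: state=(3.122, 3.778, 11.133)
t=1.000: state=(6.221, 8.632, 10.975)
t=1.200: state=(9.778, 9.343, 20.203)
t=1.400: state=(5.239, 3.000, 18.309)
t=1.600: state=(3.528, 3.852, 12.537)
t=1.800: state=(5.932, 7.926, 11.551)
t=2.000: state=(9.309, 9.475, 18.902)
t=2.200: state=(5.945, 3.821, 18.678)
t=2.400: state=(4.017, 4.176, 13.416)
t=2.600: state=(6.024, 7.731, 12.359)
t=2.800: state=(8.868, 9.055, 18.372)
t=3.000: state=(6.192, 4.385, 18.462)
t=3.200: state=(4.471, 4.605, 13.911)
t=3.400: state=(6.268, 7.751, 13.178)
t=3.600: state=(8.495, 8.504, 18.205)
t=3.730: state=(7.297, 5.749, 19.075)
largest grid value and its neighbours: z(0.415)=22.26343, z(0.420)=22.26576, z(0.425)=22.25166
parabola through these three points peaks at t≈0.418 with z≈22.26681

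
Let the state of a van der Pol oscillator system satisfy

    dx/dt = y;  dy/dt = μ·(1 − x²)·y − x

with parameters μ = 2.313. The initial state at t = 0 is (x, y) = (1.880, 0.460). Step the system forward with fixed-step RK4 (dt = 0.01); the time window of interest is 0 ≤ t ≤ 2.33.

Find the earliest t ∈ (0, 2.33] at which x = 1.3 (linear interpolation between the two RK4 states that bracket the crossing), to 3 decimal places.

t=0.000: state=(1.880, 0.460)
step 1 (dt=0.01): k1=(0.460, -4.577), k2=(0.437, -4.453), k3=(0.438, -4.457), k4=(0.415, -4.336); state += dt/6·(k1+2k2+2k3+k4)
t=0.010: state=(1.884, 0.415)
t=0.020: state=(1.888, 0.373)
t=0.030: state=(1.892, 0.333)
continuing one RK4 step at a time; state shown every 10 steps (Δt=0.1):
t=0.100: state=(1.907, 0.110)
t=0.200: state=(1.907, -0.083)
t=0.300: state=(1.893, -0.188)
t=0.400: state=(1.871, -0.247)
t=0.500: state=(1.844, -0.282)
t=0.600: state=(1.815, -0.305)
t=0.700: state=(1.784, -0.323)
t=0.800: state=(1.751, -0.337)
t=0.900: state=(1.716, -0.351)
t=1.000: state=(1.680, -0.365)
t=1.100: state=(1.643, -0.379)
t=1.200: state=(1.605, -0.395)
t=1.300: state=(1.564, -0.413)
t=1.400: state=(1.522, -0.432)
t=1.500: state=(1.478, -0.454)
t=1.600: state=(1.431, -0.479)
t=1.700: state=(1.382, -0.508)
t=1.800: state=(1.329, -0.542)
t=1.850: state=(1.302, -0.561)
next step: t=1.860: state=(1.296, -0.565) — x has crossed 1.3
linear interpolation between t=1.850 (1.30163) and t=1.860 (1.29599) → t≈1.853

t = 1.853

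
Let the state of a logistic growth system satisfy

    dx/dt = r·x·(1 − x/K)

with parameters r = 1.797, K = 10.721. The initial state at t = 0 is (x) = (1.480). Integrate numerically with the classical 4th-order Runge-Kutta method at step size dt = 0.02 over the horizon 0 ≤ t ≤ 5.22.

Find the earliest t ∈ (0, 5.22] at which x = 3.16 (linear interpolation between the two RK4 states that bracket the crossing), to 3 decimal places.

t = 0.534

t=0.000: state=(1.480)
step 1 (dt=0.02): k1=(2.292), k2=(2.322), k3=(2.323), k4=(2.352); state += dt/6·(k1+2k2+2k3+k4)
t=0.020: state=(1.526)
t=0.040: state=(1.574)
t=0.060: state=(1.623)
continuing one RK4 step at a time; state shown every 10 steps (Δt=0.2):
t=0.200: state=(2.001)
t=0.400: state=(2.652)
t=0.520: state=(3.105)
next step: t=0.540: state=(3.185) — x has crossed 3.16
linear interpolation between t=0.520 (3.10515) and t=0.540 (3.18503) → t≈0.534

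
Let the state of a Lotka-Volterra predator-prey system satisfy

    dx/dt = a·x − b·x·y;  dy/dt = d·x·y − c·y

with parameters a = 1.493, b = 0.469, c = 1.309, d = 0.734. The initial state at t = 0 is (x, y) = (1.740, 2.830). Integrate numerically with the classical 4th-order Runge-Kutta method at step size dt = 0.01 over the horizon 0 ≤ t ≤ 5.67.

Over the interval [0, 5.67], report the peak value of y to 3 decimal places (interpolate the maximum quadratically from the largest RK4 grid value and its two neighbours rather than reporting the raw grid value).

max y = 3.573

t=0.000: state=(1.740, 2.830)
step 1 (dt=0.01): k1=(0.288, -0.090), k2=(0.289, -0.087), k3=(0.289, -0.087), k4=(0.290, -0.084); state += dt/6·(k1+2k2+2k3+k4)
t=0.010: state=(1.743, 2.829)
t=0.020: state=(1.746, 2.828)
t=0.030: state=(1.749, 2.828)
continuing one RK4 step at a time; state shown every 20 steps (Δt=0.2):
t=0.200: state=(1.799, 2.824)
t=0.400: state=(1.860, 2.844)
t=0.600: state=(1.916, 2.888)
t=0.800: state=(1.964, 2.956)
t=1.000: state=(1.999, 3.043)
t=1.200: state=(2.016, 3.146)
t=1.400: state=(2.013, 3.255)
t=1.600: state=(1.989, 3.361)
t=1.800: state=(1.947, 3.455)
t=2.000: state=(1.892, 3.525)
t=2.200: state=(1.828, 3.565)
t=2.400: state=(1.763, 3.571)
t=2.600: state=(1.702, 3.544)
t=2.800: state=(1.649, 3.488)
t=3.000: state=(1.608, 3.409)
t=3.200: state=(1.581, 3.315)
t=3.400: state=(1.569, 3.215)
t=3.600: state=(1.572, 3.116)
t=3.800: state=(1.589, 3.024)
t=4.000: state=(1.619, 2.945)
t=4.200: state=(1.661, 2.883)
t=4.400: state=(1.712, 2.842)
t=4.600: state=(1.769, 2.824)
t=4.800: state=(1.830, 2.831)
t=5.000: state=(1.889, 2.863)
t=5.200: state=(1.942, 2.919)
t=5.400: state=(1.984, 2.997)
t=5.600: state=(2.010, 3.093)
t=5.670: state=(2.014, 3.130)
largest grid value and its neighbours: y(2.330)=3.57275, y(2.340)=3.57276, y(2.350)=3.57269
parabola through these three points peaks at t≈2.337 with y≈3.57277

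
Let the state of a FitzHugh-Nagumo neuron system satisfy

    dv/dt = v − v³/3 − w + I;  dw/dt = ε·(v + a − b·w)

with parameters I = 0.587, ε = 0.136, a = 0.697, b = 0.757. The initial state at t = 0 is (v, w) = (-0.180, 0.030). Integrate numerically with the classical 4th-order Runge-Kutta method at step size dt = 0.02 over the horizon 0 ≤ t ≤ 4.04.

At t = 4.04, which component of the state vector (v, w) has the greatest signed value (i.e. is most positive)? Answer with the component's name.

t=0.000: state=(-0.180, 0.030)
step 1 (dt=0.02): k1=(0.379, 0.067), k2=(0.382, 0.068), k3=(0.382, 0.068), k4=(0.385, 0.068); state += dt/6·(k1+2k2+2k3+k4)
t=0.020: state=(-0.172, 0.031)
t=0.040: state=(-0.165, 0.033)
t=0.060: state=(-0.157, 0.034)
continuing one RK4 step at a time; state shown every 10 steps (Δt=0.2):
t=0.200: state=(-0.098, 0.044)
t=0.400: state=(-0.001, 0.061)
t=0.600: state=(0.113, 0.080)
t=0.800: state=(0.248, 0.102)
t=1.000: state=(0.405, 0.127)
t=1.200: state=(0.584, 0.157)
t=1.400: state=(0.782, 0.191)
t=1.600: state=(0.987, 0.229)
t=1.800: state=(1.186, 0.273)
t=2.000: state=(1.360, 0.320)
t=2.200: state=(1.498, 0.371)
t=2.400: state=(1.597, 0.424)
t=2.600: state=(1.661, 0.478)
t=2.800: state=(1.697, 0.532)
t=3.000: state=(1.713, 0.586)
t=3.200: state=(1.714, 0.639)
t=3.400: state=(1.707, 0.691)
t=3.600: state=(1.693, 0.741)
t=3.800: state=(1.676, 0.790)
t=4.000: state=(1.655, 0.838)
t=4.040: state=(1.651, 0.847)
compare at T: v=1.651, w=0.847

largest component: v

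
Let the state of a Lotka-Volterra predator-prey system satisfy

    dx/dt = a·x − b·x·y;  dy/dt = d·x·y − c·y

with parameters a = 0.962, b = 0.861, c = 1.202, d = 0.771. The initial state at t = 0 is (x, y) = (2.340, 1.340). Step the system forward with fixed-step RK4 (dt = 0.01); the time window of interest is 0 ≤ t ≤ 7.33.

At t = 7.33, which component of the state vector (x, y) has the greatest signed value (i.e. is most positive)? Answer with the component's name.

largest component: y

t=0.000: state=(2.340, 1.340)
step 1 (dt=0.01): k1=(-0.449, 0.807), k2=(-0.456, 0.807), k3=(-0.456, 0.807), k4=(-0.464, 0.807); state += dt/6·(k1+2k2+2k3+k4)
t=0.010: state=(2.335, 1.348)
t=0.020: state=(2.331, 1.356)
t=0.030: state=(2.326, 1.364)
continuing one RK4 step at a time; state shown every 25 steps (Δt=0.25):
t=0.250: state=(2.183, 1.536)
t=0.500: state=(1.959, 1.697)
t=0.750: state=(1.709, 1.790)
t=1.000: state=(1.475, 1.800)
t=1.250: state=(1.281, 1.737)
t=1.500: state=(1.134, 1.622)
t=1.750: state=(1.033, 1.479)
t=2.000: state=(0.971, 1.328)
t=2.250: state=(0.943, 1.182)
t=2.500: state=(0.944, 1.049)
t=2.750: state=(0.970, 0.934)
t=3.000: state=(1.020, 0.837)
t=3.250: state=(1.093, 0.759)
t=3.500: state=(1.188, 0.700)
t=3.750: state=(1.306, 0.659)
t=4.000: state=(1.445, 0.636)
t=4.250: state=(1.604, 0.632)
t=4.500: state=(1.779, 0.648)
t=4.750: state=(1.960, 0.688)
t=5.000: state=(2.135, 0.756)
t=5.250: state=(2.284, 0.858)
t=5.500: state=(2.381, 0.997)
t=5.750: state=(2.400, 1.172)
t=6.000: state=(2.322, 1.370)
t=6.250: state=(2.153, 1.563)
t=6.500: state=(1.922, 1.716)
t=6.750: state=(1.673, 1.796)
t=7.000: state=(1.444, 1.795)
t=7.250: state=(1.256, 1.723)
t=7.330: state=(1.206, 1.688)
compare at T: x=1.206, y=1.688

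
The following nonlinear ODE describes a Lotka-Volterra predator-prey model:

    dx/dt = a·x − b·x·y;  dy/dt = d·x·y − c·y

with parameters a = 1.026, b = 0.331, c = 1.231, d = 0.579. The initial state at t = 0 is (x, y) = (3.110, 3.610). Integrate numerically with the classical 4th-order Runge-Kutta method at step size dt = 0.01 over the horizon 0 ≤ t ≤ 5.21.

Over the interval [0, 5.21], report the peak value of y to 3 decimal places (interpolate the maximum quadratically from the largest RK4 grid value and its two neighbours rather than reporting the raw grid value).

t=0.000: state=(3.110, 3.610)
step 1 (dt=0.01): k1=(-0.525, 2.057), k2=(-0.535, 2.057), k3=(-0.535, 2.057), k4=(-0.546, 2.057); state += dt/6·(k1+2k2+2k3+k4)
t=0.010: state=(3.105, 3.631)
t=0.020: state=(3.099, 3.651)
t=0.030: state=(3.093, 3.672)
continuing one RK4 step at a time; state shown every 20 steps (Δt=0.2):
t=0.200: state=(2.966, 4.015)
t=0.400: state=(2.758, 4.374)
t=0.600: state=(2.511, 4.641)
t=0.800: state=(2.255, 4.781)
t=1.000: state=(2.016, 4.785)
t=1.200: state=(1.809, 4.666)
t=1.400: state=(1.642, 4.453)
t=1.600: state=(1.514, 4.177)
t=1.800: state=(1.424, 3.870)
t=2.000: state=(1.368, 3.555)
t=2.200: state=(1.341, 3.251)
t=2.400: state=(1.340, 2.967)
t=2.600: state=(1.364, 2.712)
t=2.800: state=(1.410, 2.489)
t=3.000: state=(1.477, 2.299)
t=3.200: state=(1.566, 2.144)
t=3.400: state=(1.675, 2.021)
t=3.600: state=(1.805, 1.933)
t=3.800: state=(1.954, 1.878)
t=4.000: state=(2.120, 1.858)
t=4.200: state=(2.301, 1.876)
t=4.400: state=(2.491, 1.936)
t=4.600: state=(2.682, 2.042)
t=4.800: state=(2.862, 2.201)
t=5.000: state=(3.017, 2.419)
t=5.200: state=(3.127, 2.700)
t=5.210: state=(3.132, 2.716)
largest grid value and its neighbours: y(0.900)=4.79922, y(0.910)=4.79922, y(0.920)=4.79890
parabola through these three points peaks at t≈0.905 with y≈4.79926

max y = 4.799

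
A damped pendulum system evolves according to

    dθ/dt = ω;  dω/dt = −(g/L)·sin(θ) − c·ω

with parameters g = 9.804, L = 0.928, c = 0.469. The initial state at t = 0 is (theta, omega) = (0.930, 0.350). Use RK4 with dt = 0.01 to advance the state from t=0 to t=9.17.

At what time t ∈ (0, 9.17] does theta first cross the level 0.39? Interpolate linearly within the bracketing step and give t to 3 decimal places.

t=0.000: state=(0.930, 0.350)
step 1 (dt=0.01): k1=(0.350, -8.633), k2=(0.307, -8.624), k3=(0.307, -8.622), k4=(0.264, -8.612); state += dt/6·(k1+2k2+2k3+k4)
t=0.010: state=(0.933, 0.264)
t=0.020: state=(0.935, 0.178)
t=0.030: state=(0.937, 0.092)
t=0.420: state=(0.407, -2.451)
next step: t=0.430: state=(0.382, -2.481) — theta has crossed 0.39
linear interpolation between t=0.420 (0.40692) and t=0.430 (0.38226) → t≈0.427

t = 0.427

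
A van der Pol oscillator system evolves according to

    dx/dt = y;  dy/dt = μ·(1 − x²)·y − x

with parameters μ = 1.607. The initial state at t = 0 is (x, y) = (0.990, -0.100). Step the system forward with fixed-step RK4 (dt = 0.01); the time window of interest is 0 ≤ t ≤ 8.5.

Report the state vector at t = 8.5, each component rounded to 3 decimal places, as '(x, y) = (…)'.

t=0.000: state=(0.990, -0.100)
step 1 (dt=0.01): k1=(-0.100, -0.993), k2=(-0.105, -0.993), k3=(-0.105, -0.993), k4=(-0.110, -0.993); state += dt/6·(k1+2k2+2k3+k4)
t=0.010: state=(0.989, -0.110)
t=0.020: state=(0.988, -0.120)
t=0.030: state=(0.987, -0.130)
continuing one RK4 step at a time; state shown every 50 steps (Δt=0.5):
t=0.500: state=(0.814, -0.613)
t=1.000: state=(0.330, -1.424)
t=1.500: state=(-0.744, -2.838)
t=2.000: state=(-1.822, -0.863)
t=2.500: state=(-1.875, 0.290)
t=3.000: state=(-1.674, 0.484)
t=3.500: state=(-1.395, 0.644)
t=4.000: state=(-1.003, 0.967)
t=4.500: state=(-0.335, 1.873)
t=5.000: state=(1.034, 3.321)
t=5.500: state=(1.992, 0.393)
t=6.000: state=(1.936, -0.348)
t=6.500: state=(1.728, -0.474)
t=7.000: state=(1.460, -0.609)
t=7.500: state=(1.098, -0.877)
t=8.000: state=(0.511, -1.600)
t=8.500: state=(-0.697, -3.279)

(x, y) = (-0.697, -3.279)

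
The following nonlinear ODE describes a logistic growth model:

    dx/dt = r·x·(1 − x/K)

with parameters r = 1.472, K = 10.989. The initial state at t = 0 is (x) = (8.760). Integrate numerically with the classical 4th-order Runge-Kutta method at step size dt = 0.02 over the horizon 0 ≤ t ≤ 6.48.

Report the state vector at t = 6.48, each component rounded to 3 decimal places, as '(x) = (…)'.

(x) = (10.989)

t=0.000: state=(8.760)
step 1 (dt=0.02): k1=(2.616), k2=(2.593), k3=(2.593), k4=(2.570); state += dt/6·(k1+2k2+2k3+k4)
t=0.020: state=(8.812)
t=0.040: state=(8.863)
t=0.060: state=(8.913)
continuing one RK4 step at a time; state shown every 25 steps (Δt=0.5):
t=0.500: state=(9.795)
t=1.000: state=(10.383)
t=1.500: state=(10.690)
t=2.000: state=(10.844)
t=2.500: state=(10.919)
t=3.000: state=(10.955)
t=3.500: state=(10.973)
t=4.000: state=(10.981)
t=4.500: state=(10.985)
t=5.000: state=(10.987)
t=5.500: state=(10.988)
t=6.000: state=(10.989)
t=6.480: state=(10.989)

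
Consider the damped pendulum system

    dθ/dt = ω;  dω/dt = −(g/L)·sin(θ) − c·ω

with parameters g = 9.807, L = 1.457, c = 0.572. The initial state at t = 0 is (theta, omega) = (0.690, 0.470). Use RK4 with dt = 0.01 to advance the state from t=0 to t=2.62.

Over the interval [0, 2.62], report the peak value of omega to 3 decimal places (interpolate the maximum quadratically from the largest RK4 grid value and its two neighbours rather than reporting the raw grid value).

max omega = 1.083

t=0.000: state=(0.690, 0.470)
step 1 (dt=0.01): k1=(0.470, -4.553), k2=(0.447, -4.553), k3=(0.447, -4.552), k4=(0.424, -4.550); state += dt/6·(k1+2k2+2k3+k4)
t=0.010: state=(0.694, 0.424)
t=0.020: state=(0.698, 0.379)
t=0.030: state=(0.702, 0.334)
continuing one RK4 step at a time; state shown every 10 steps (Δt=0.1):
t=0.100: state=(0.714, 0.019)
t=0.200: state=(0.695, -0.407)
t=0.300: state=(0.634, -0.789)
t=0.400: state=(0.539, -1.109)
t=0.500: state=(0.415, -1.348)
t=0.600: state=(0.272, -1.494)
t=0.700: state=(0.120, -1.538)
t=0.800: state=(-0.032, -1.481)
t=0.900: state=(-0.173, -1.330)
t=1.000: state=(-0.295, -1.103)
t=1.100: state=(-0.392, -0.820)
t=1.200: state=(-0.458, -0.503)
t=1.300: state=(-0.492, -0.174)
t=1.400: state=(-0.493, 0.147)
t=1.500: state=(-0.463, 0.441)
t=1.600: state=(-0.406, 0.693)
t=1.700: state=(-0.327, 0.890)
t=1.800: state=(-0.231, 1.020)
t=1.900: state=(-0.125, 1.079)
t=2.000: state=(-0.017, 1.065)
t=2.100: state=(0.086, 0.983)
t=2.200: state=(0.177, 0.841)
t=2.300: state=(0.253, 0.654)
t=2.400: state=(0.307, 0.435)
t=2.500: state=(0.339, 0.202)
t=2.600: state=(0.348, -0.031)
t=2.620: state=(0.347, -0.076)
largest grid value and its neighbours: omega(1.920)=1.08234, omega(1.930)=1.08273, omega(1.940)=1.08239
parabola through these three points peaks at t≈1.930 with omega≈1.08273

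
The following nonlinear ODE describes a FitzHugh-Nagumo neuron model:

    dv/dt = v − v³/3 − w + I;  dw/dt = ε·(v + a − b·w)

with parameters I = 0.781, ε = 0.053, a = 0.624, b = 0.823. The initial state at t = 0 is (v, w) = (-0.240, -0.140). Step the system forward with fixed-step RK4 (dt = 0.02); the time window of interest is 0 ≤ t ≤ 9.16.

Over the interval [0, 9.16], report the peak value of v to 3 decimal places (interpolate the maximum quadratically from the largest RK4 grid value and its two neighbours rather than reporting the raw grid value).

max v = 1.997

t=0.000: state=(-0.240, -0.140)
step 1 (dt=0.02): k1=(0.686, 0.026), k2=(0.692, 0.027), k3=(0.692, 0.027), k4=(0.698, 0.027); state += dt/6·(k1+2k2+2k3+k4)
t=0.020: state=(-0.226, -0.139)
t=0.040: state=(-0.212, -0.139)
t=0.060: state=(-0.198, -0.138)
continuing one RK4 step at a time; state shown every 25 steps (Δt=0.5):
t=0.500: state=(0.197, -0.122)
t=1.000: state=(0.866, -0.089)
t=1.500: state=(1.567, -0.038)
t=2.000: state=(1.911, 0.025)
t=2.500: state=(1.992, 0.092)
t=3.000: state=(1.993, 0.159)
t=3.500: state=(1.976, 0.224)
t=4.000: state=(1.955, 0.287)
t=4.500: state=(1.934, 0.348)
t=5.000: state=(1.912, 0.408)
t=5.500: state=(1.890, 0.465)
t=6.000: state=(1.868, 0.520)
t=6.500: state=(1.846, 0.574)
t=7.000: state=(1.824, 0.626)
t=7.500: state=(1.802, 0.677)
t=8.000: state=(1.780, 0.725)
t=8.500: state=(1.758, 0.772)
t=9.000: state=(1.736, 0.818)
t=9.160: state=(1.729, 0.832)
largest grid value and its neighbours: v(2.720)=1.99670, v(2.740)=1.99672, v(2.760)=1.99668
parabola through these three points peaks at t≈2.737 with v≈1.99672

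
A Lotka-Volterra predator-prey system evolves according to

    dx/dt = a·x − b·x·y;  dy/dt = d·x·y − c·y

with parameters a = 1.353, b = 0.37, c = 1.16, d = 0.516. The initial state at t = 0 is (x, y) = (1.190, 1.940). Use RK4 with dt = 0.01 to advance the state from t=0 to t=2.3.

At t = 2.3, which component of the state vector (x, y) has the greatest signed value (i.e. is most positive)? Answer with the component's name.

t=0.000: state=(1.190, 1.940)
step 1 (dt=0.01): k1=(0.756, -1.059), k2=(0.761, -1.052), k3=(0.761, -1.052), k4=(0.765, -1.046); state += dt/6·(k1+2k2+2k3+k4)
t=0.010: state=(1.198, 1.929)
t=0.020: state=(1.205, 1.919)
t=0.030: state=(1.213, 1.909)
continuing one RK4 step at a time; state shown every 10 steps (Δt=0.1):
t=0.100: state=(1.270, 1.841)
t=0.200: state=(1.361, 1.754)
t=0.300: state=(1.462, 1.680)
t=0.400: state=(1.575, 1.618)
t=0.500: state=(1.700, 1.568)
t=0.600: state=(1.838, 1.529)
t=0.700: state=(1.990, 1.503)
t=0.800: state=(2.155, 1.489)
t=0.900: state=(2.336, 1.489)
t=1.000: state=(2.530, 1.503)
t=1.100: state=(2.738, 1.533)
t=1.200: state=(2.960, 1.582)
t=1.300: state=(3.192, 1.651)
t=1.400: state=(3.433, 1.744)
t=1.500: state=(3.676, 1.865)
t=1.600: state=(3.917, 2.021)
t=1.700: state=(4.148, 2.216)
t=1.800: state=(4.356, 2.457)
t=1.900: state=(4.530, 2.752)
t=2.000: state=(4.654, 3.107)
t=2.100: state=(4.714, 3.524)
t=2.200: state=(4.696, 4.002)
t=2.300: state=(4.592, 4.530)
compare at T: x=4.592, y=4.530

largest component: x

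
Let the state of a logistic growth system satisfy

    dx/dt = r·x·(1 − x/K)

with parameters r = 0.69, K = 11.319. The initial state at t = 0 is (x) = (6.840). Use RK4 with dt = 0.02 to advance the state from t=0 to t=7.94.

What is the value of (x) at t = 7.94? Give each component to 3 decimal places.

(x) = (11.288)

t=0.000: state=(6.840)
step 1 (dt=0.02): k1=(1.868), k2=(1.865), k3=(1.865), k4=(1.862); state += dt/6·(k1+2k2+2k3+k4)
t=0.020: state=(6.877)
t=0.040: state=(6.914)
t=0.060: state=(6.952)
continuing one RK4 step at a time; state shown every 25 steps (Δt=0.5):
t=0.500: state=(7.733)
t=1.000: state=(8.520)
t=1.500: state=(9.183)
t=2.000: state=(9.718)
t=2.500: state=(10.136)
t=3.000: state=(10.455)
t=3.500: state=(10.693)
t=4.000: state=(10.869)
t=4.500: state=(10.996)
t=5.000: state=(11.088)
t=5.500: state=(11.155)
t=6.000: state=(11.202)
t=6.500: state=(11.236)
t=7.000: state=(11.260)
t=7.500: state=(11.277)
t=7.940: state=(11.288)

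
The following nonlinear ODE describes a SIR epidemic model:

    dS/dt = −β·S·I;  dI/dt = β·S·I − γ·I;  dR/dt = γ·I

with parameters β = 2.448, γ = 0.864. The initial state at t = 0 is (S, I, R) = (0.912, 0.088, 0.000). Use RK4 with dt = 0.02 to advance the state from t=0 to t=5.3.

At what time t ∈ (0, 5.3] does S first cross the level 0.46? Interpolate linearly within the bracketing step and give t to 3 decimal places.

t=0.000: state=(0.912, 0.088, 0.000)
step 1 (dt=0.02): k1=(-0.196, 0.120, 0.076), k2=(-0.199, 0.122, 0.077), k3=(-0.199, 0.122, 0.077), k4=(-0.201, 0.123, 0.078); state += dt/6·(k1+2k2+2k3+k4)
t=0.020: state=(0.908, 0.090, 0.002)
t=0.040: state=(0.904, 0.093, 0.003)
t=0.060: state=(0.900, 0.095, 0.005)
continuing one RK4 step at a time; state shown every 10 steps (Δt=0.2):
t=0.200: state=(0.868, 0.115, 0.017)
t=0.400: state=(0.815, 0.146, 0.040)
t=0.600: state=(0.752, 0.180, 0.068)
t=0.800: state=(0.683, 0.215, 0.102)
t=1.000: state=(0.610, 0.248, 0.142)
t=1.200: state=(0.536, 0.276, 0.187)
t=1.400: state=(0.466, 0.297, 0.237)
next step: t=1.420: state=(0.459, 0.299, 0.242) — S has crossed 0.46
linear interpolation between t=1.400 (0.46581) and t=1.420 (0.45906) → t≈1.417

t = 1.417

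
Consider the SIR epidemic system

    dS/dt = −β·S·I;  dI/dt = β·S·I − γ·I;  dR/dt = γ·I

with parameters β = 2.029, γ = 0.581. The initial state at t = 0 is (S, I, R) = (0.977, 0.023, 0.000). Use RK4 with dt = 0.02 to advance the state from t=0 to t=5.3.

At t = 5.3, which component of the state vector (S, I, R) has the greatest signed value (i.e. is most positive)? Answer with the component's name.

largest component: R

t=0.000: state=(0.977, 0.023, 0.000)
step 1 (dt=0.02): k1=(-0.046, 0.032, 0.013), k2=(-0.046, 0.033, 0.014), k3=(-0.046, 0.033, 0.014), k4=(-0.047, 0.033, 0.014); state += dt/6·(k1+2k2+2k3+k4)
t=0.020: state=(0.976, 0.024, 0.000)
t=0.040: state=(0.975, 0.024, 0.001)
t=0.060: state=(0.974, 0.025, 0.001)
continuing one RK4 step at a time; state shown every 10 steps (Δt=0.2):
t=0.200: state=(0.967, 0.030, 0.003)
t=0.400: state=(0.953, 0.040, 0.007)
t=0.600: state=(0.935, 0.052, 0.012)
t=0.800: state=(0.913, 0.068, 0.019)
t=1.000: state=(0.885, 0.087, 0.028)
t=1.200: state=(0.851, 0.110, 0.040)
t=1.400: state=(0.809, 0.137, 0.054)
t=1.600: state=(0.761, 0.168, 0.072)
t=1.800: state=(0.706, 0.201, 0.093)
t=2.000: state=(0.646, 0.235, 0.118)
t=2.200: state=(0.583, 0.269, 0.148)
t=2.400: state=(0.520, 0.300, 0.181)
t=2.600: state=(0.458, 0.325, 0.217)
t=2.800: state=(0.399, 0.344, 0.256)
t=3.000: state=(0.346, 0.357, 0.297)
t=3.200: state=(0.299, 0.362, 0.339)
t=3.400: state=(0.258, 0.361, 0.381)
t=3.600: state=(0.224, 0.354, 0.422)
t=3.800: state=(0.194, 0.343, 0.463)
t=4.000: state=(0.169, 0.329, 0.502)
t=4.200: state=(0.149, 0.312, 0.539)
t=4.400: state=(0.131, 0.294, 0.574)
t=4.600: state=(0.117, 0.275, 0.608)
t=4.800: state=(0.105, 0.256, 0.638)
t=5.000: state=(0.095, 0.238, 0.667)
t=5.200: state=(0.087, 0.220, 0.694)
t=5.300: state=(0.083, 0.211, 0.706)
compare at T: S=0.083, I=0.211, R=0.706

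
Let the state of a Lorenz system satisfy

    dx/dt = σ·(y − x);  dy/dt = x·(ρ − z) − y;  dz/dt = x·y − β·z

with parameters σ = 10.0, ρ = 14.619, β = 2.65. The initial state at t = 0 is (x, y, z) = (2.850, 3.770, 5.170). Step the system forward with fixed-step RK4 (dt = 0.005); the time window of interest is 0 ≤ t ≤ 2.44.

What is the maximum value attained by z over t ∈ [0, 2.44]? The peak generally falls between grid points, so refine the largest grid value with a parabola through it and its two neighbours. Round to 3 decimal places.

max z = 19.993

t=0.000: state=(2.850, 3.770, 5.170)
step 1 (dt=0.005): k1=(9.200, 23.160, -2.956), k2=(9.549, 23.340, -2.683), k3=(9.545, 23.346, -2.681), k4=(9.890, 23.533, -2.402); state += dt/6·(k1+2k2+2k3+k4)
t=0.005: state=(2.898, 3.887, 5.157)
t=0.010: state=(2.949, 4.005, 5.146)
t=0.015: state=(3.003, 4.126, 5.138)
continuing one RK4 step at a time; state shown every 20 steps (Δt=0.1):
t=0.100: state=(4.404, 6.560, 5.606)
t=0.200: state=(7.064, 10.082, 8.590)
t=0.300: state=(9.708, 11.388, 15.011)
t=0.400: state=(9.436, 7.174, 19.832)
t=0.500: state=(6.213, 2.751, 18.495)
t=0.600: state=(3.433, 1.475, 14.981)
t=0.700: state=(2.219, 1.636, 11.846)
t=0.800: state=(2.067, 2.279, 9.441)
t=0.900: state=(2.578, 3.386, 7.812)
t=1.000: state=(3.713, 5.202, 7.175)
t=1.100: state=(5.581, 7.804, 8.187)
t=1.200: state=(7.917, 10.109, 11.781)
t=1.300: state=(9.225, 9.291, 16.776)
t=1.400: state=(7.914, 5.521, 18.585)
t=1.500: state=(5.341, 2.978, 16.609)
t=1.600: state=(3.576, 2.440, 13.727)
t=1.700: state=(2.982, 2.864, 11.258)
t=1.800: state=(3.240, 3.846, 9.534)
t=1.900: state=(4.170, 5.418, 8.814)
t=2.000: state=(5.708, 7.490, 9.590)
t=2.100: state=(7.509, 9.134, 12.328)
t=2.200: state=(8.470, 8.551, 15.940)
t=2.300: state=(7.589, 5.919, 17.436)
t=2.400: state=(5.699, 3.867, 16.148)
t=2.440: state=(5.021, 3.484, 15.266)
largest grid value and its neighbours: z(0.415)=19.97826, z(0.420)=19.99220, z(0.425)=19.98970
parabola through these three points peaks at t≈0.422 with z≈19.99319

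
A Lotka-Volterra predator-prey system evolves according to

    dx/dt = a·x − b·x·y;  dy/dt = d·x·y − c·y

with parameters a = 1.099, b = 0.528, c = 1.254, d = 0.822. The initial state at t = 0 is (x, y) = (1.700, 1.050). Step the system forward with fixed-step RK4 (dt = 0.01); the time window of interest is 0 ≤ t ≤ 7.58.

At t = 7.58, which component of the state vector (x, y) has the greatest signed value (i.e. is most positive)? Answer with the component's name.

largest component: y

t=0.000: state=(1.700, 1.050)
step 1 (dt=0.01): k1=(0.926, 0.151), k2=(0.928, 0.155), k3=(0.928, 0.155), k4=(0.929, 0.159); state += dt/6·(k1+2k2+2k3+k4)
t=0.010: state=(1.709, 1.052)
t=0.020: state=(1.719, 1.053)
t=0.030: state=(1.728, 1.055)
continuing one RK4 step at a time; state shown every 25 steps (Δt=0.25):
t=0.250: state=(1.941, 1.115)
t=0.500: state=(2.188, 1.246)
t=0.750: state=(2.411, 1.462)
t=1.000: state=(2.564, 1.784)
t=1.250: state=(2.594, 2.221)
t=1.500: state=(2.463, 2.737)
t=1.750: state=(2.184, 3.232)
t=2.000: state=(1.830, 3.569)
t=2.250: state=(1.490, 3.667)
t=2.500: state=(1.217, 3.534)
t=2.750: state=(1.022, 3.247)
t=3.000: state=(0.897, 2.888)
t=3.250: state=(0.827, 2.518)
t=3.500: state=(0.799, 2.173)
t=3.750: state=(0.805, 1.872)
t=4.000: state=(0.842, 1.620)
t=4.250: state=(0.908, 1.416)
t=4.500: state=(1.002, 1.259)
t=4.750: state=(1.126, 1.145)
t=5.000: state=(1.281, 1.071)
t=5.250: state=(1.468, 1.037)
t=5.500: state=(1.684, 1.048)
t=5.750: state=(1.924, 1.109)
t=6.000: state=(2.171, 1.235)
t=6.250: state=(2.397, 1.444)
t=6.500: state=(2.557, 1.758)
t=6.750: state=(2.597, 2.188)
t=7.000: state=(2.477, 2.701)
t=7.250: state=(2.206, 3.201)
t=7.500: state=(1.855, 3.553)
t=7.580: state=(1.741, 3.618)
compare at T: x=1.741, y=3.618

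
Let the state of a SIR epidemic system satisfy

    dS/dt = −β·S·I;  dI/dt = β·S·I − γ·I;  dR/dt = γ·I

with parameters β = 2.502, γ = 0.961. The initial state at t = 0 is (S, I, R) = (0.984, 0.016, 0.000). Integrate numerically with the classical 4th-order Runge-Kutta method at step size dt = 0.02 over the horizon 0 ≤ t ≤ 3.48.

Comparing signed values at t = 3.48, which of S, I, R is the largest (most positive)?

t=0.000: state=(0.984, 0.016, 0.000)
step 1 (dt=0.02): k1=(-0.039, 0.024, 0.015), k2=(-0.040, 0.024, 0.016), k3=(-0.040, 0.024, 0.016), k4=(-0.041, 0.025, 0.016); state += dt/6·(k1+2k2+2k3+k4)
t=0.020: state=(0.983, 0.016, 0.000)
t=0.040: state=(0.982, 0.017, 0.001)
t=0.060: state=(0.982, 0.018, 0.001)
continuing one RK4 step at a time; state shown every 10 steps (Δt=0.2):
t=0.200: state=(0.975, 0.022, 0.004)
t=0.400: state=(0.963, 0.029, 0.008)
t=0.600: state=(0.947, 0.038, 0.015)
t=0.800: state=(0.926, 0.051, 0.023)
t=1.000: state=(0.899, 0.066, 0.035)
t=1.200: state=(0.866, 0.085, 0.049)
t=1.400: state=(0.826, 0.107, 0.067)
t=1.600: state=(0.778, 0.132, 0.090)
t=1.800: state=(0.724, 0.158, 0.118)
t=2.000: state=(0.664, 0.185, 0.151)
t=2.200: state=(0.602, 0.209, 0.189)
t=2.400: state=(0.539, 0.230, 0.231)
t=2.600: state=(0.478, 0.245, 0.277)
t=2.800: state=(0.422, 0.253, 0.325)
t=3.000: state=(0.372, 0.254, 0.374)
t=3.200: state=(0.328, 0.250, 0.422)
t=3.400: state=(0.290, 0.241, 0.470)
t=3.480: state=(0.276, 0.236, 0.488)
compare at T: S=0.276, I=0.236, R=0.488

largest component: R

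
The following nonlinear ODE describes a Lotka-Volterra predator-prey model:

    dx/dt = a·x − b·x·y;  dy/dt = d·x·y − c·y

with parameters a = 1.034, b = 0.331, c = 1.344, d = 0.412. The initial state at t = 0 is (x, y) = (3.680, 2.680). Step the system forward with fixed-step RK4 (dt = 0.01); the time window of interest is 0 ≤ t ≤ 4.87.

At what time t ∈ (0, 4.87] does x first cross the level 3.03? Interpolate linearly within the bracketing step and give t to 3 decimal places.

t = 2.241

t=0.000: state=(3.680, 2.680)
step 1 (dt=0.01): k1=(0.541, 0.461), k2=(0.538, 0.465), k3=(0.538, 0.465), k4=(0.536, 0.468); state += dt/6·(k1+2k2+2k3+k4)
t=0.010: state=(3.685, 2.685)
t=0.020: state=(3.691, 2.689)
t=0.030: state=(3.696, 2.694)
continuing one RK4 step at a time; state shown every 20 steps (Δt=0.2):
t=0.200: state=(3.777, 2.785)
t=0.400: state=(3.847, 2.915)
t=0.600: state=(3.881, 3.064)
t=0.800: state=(3.876, 3.225)
t=1.000: state=(3.830, 3.387)
t=1.200: state=(3.745, 3.537)
t=1.400: state=(3.628, 3.664)
t=1.600: state=(3.489, 3.755)
t=1.800: state=(3.340, 3.802)
t=2.000: state=(3.193, 3.803)
t=2.200: state=(3.056, 3.760)
t=2.240: state=(3.031, 3.746)
next step: t=2.250: state=(3.024, 3.743) — x has crossed 3.03
linear interpolation between t=2.240 (3.03057) and t=2.250 (3.02435) → t≈2.241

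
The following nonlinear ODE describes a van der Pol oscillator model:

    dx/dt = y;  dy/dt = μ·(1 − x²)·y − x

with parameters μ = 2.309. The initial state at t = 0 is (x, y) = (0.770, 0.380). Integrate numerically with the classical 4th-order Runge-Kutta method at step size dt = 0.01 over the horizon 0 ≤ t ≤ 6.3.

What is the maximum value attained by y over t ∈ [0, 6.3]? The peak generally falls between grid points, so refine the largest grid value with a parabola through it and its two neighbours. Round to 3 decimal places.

max y = 4.197

t=0.000: state=(0.770, 0.380)
step 1 (dt=0.01): k1=(0.380, -0.413), k2=(0.378, -0.419), k3=(0.378, -0.419), k4=(0.376, -0.426); state += dt/6·(k1+2k2+2k3+k4)
t=0.010: state=(0.774, 0.376)
t=0.020: state=(0.778, 0.371)
t=0.030: state=(0.781, 0.367)
continuing one RK4 step at a time; state shown every 25 steps (Δt=0.25):
t=0.250: state=(0.849, 0.240)
t=0.500: state=(0.885, 0.043)
t=0.750: state=(0.868, -0.187)
t=1.000: state=(0.789, -0.453)
t=1.250: state=(0.634, -0.808)
t=1.500: state=(0.366, -1.397)
t=1.750: state=(-0.107, -2.488)
t=2.000: state=(-0.896, -3.638)
t=2.250: state=(-1.671, -2.062)
t=2.500: state=(-1.926, -0.280)
t=2.750: state=(-1.924, 0.186)
t=3.000: state=(-1.861, 0.289)
t=3.250: state=(-1.784, 0.329)
t=3.500: state=(-1.698, 0.360)
t=3.750: state=(-1.603, 0.397)
t=4.000: state=(-1.498, 0.444)
t=4.250: state=(-1.380, 0.510)
t=4.500: state=(-1.241, 0.608)
t=4.750: state=(-1.071, 0.765)
t=5.000: state=(-0.848, 1.045)
t=5.250: state=(-0.525, 1.607)
t=5.500: state=(0.008, 2.798)
t=5.750: state=(0.908, 4.193)
t=6.000: state=(1.774, 2.127)
t=6.250: state=(2.015, 0.199)
t=6.300: state=(2.021, 0.055)
largest grid value and its neighbours: y(5.750)=4.19311, y(5.760)=4.19699, y(5.770)=4.19272
parabola through these three points peaks at t≈5.760 with y≈4.19699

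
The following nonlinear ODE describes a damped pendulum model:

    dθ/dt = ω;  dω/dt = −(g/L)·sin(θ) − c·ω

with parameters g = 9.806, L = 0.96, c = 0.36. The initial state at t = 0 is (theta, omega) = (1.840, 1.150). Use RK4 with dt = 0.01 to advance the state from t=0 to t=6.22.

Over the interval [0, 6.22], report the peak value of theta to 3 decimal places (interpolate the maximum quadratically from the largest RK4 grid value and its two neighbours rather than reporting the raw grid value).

t=0.000: state=(1.840, 1.150)
step 1 (dt=0.01): k1=(1.150, -10.261), k2=(1.099, -10.226), k3=(1.099, -10.227), k4=(1.048, -10.193); state += dt/6·(k1+2k2+2k3+k4)
t=0.010: state=(1.851, 1.048)
t=0.020: state=(1.861, 0.946)
t=0.030: state=(1.870, 0.845)
continuing one RK4 step at a time; state shown every 25 steps (Δt=0.25):
t=0.250: state=(1.820, -1.274)
t=0.500: state=(1.210, -3.568)
t=0.750: state=(0.126, -4.730)
t=1.000: state=(-0.929, -3.332)
t=1.250: state=(-1.445, -0.757)
t=1.500: state=(-1.318, 1.724)
t=1.750: state=(-0.629, 3.600)
t=2.000: state=(0.324, 3.632)
t=2.250: state=(1.021, 1.745)
t=2.500: state=(1.160, -0.623)
t=2.750: state=(0.742, -2.594)
t=3.000: state=(-0.025, -3.223)
t=3.250: state=(-0.711, -2.016)
t=3.500: state=(-0.963, 0.038)
t=3.750: state=(-0.709, 1.901)
t=4.000: state=(-0.101, 2.711)
t=4.250: state=(0.511, 1.939)
t=4.500: state=(0.790, 0.226)
t=4.750: state=(0.628, -1.443)
t=5.000: state=(0.140, -2.255)
t=5.250: state=(-0.385, -1.730)
t=5.500: state=(-0.649, -0.311)
t=5.750: state=(-0.538, 1.141)
t=6.000: state=(-0.139, 1.877)
t=6.220: state=(0.258, 1.589)
largest grid value and its neighbours: theta(0.110)=1.90579, theta(0.120)=1.90588, theta(0.130)=1.90501
parabola through these three points peaks at t≈0.116 with theta≈1.90596

max theta = 1.906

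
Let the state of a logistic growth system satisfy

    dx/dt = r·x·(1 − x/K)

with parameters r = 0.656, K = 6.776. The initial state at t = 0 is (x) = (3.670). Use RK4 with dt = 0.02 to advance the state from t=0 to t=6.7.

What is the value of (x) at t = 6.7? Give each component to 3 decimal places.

(x) = (6.706)

t=0.000: state=(3.670)
step 1 (dt=0.02): k1=(1.104), k2=(1.103), k3=(1.103), k4=(1.102); state += dt/6·(k1+2k2+2k3+k4)
t=0.020: state=(3.692)
t=0.040: state=(3.714)
t=0.060: state=(3.736)
continuing one RK4 step at a time; state shown every 25 steps (Δt=0.5):
t=0.500: state=(4.210)
t=1.000: state=(4.708)
t=1.500: state=(5.148)
t=2.000: state=(5.518)
t=2.500: state=(5.820)
t=3.000: state=(6.059)
t=3.500: state=(6.244)
t=4.000: state=(6.384)
t=4.500: state=(6.489)
t=5.000: state=(6.567)
t=5.500: state=(6.624)
t=6.000: state=(6.666)
t=6.500: state=(6.696)
t=6.700: state=(6.706)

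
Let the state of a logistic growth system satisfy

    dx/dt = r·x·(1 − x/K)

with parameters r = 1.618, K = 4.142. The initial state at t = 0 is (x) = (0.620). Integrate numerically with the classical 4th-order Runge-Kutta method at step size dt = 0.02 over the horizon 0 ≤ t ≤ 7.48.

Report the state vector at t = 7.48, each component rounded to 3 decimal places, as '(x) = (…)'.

(x) = (4.142)

t=0.000: state=(0.620)
step 1 (dt=0.02): k1=(0.853), k2=(0.863), k3=(0.863), k4=(0.872); state += dt/6·(k1+2k2+2k3+k4)
t=0.020: state=(0.637)
t=0.040: state=(0.655)
t=0.060: state=(0.673)
continuing one RK4 step at a time; state shown every 25 steps (Δt=0.5):
t=0.500: state=(1.174)
t=1.000: state=(1.948)
t=1.500: state=(2.758)
t=2.000: state=(3.386)
t=2.500: state=(3.767)
t=3.000: state=(3.966)
t=3.500: state=(4.062)
t=4.000: state=(4.106)
t=4.500: state=(4.126)
t=5.000: state=(4.135)
t=5.500: state=(4.139)
t=6.000: state=(4.141)
t=6.500: state=(4.141)
t=7.000: state=(4.142)
t=7.480: state=(4.142)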